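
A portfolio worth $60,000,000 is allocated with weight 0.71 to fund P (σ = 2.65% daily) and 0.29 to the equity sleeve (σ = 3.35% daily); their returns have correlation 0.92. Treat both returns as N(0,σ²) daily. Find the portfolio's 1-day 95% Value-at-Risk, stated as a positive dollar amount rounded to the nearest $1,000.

$2,765,000

σ_p² = 0.71²·2.65² + 0.29²·3.35² + 2·0.92·0.71·0.29·2.65·3.35 = 7.8471 (%²).
σ_p = √7.8471 = 2.801%.
At 95%, z = 1.645.
VaR = 1.645 × 2.801% = 4.608%; on $60,000,000 that is $2,764,800.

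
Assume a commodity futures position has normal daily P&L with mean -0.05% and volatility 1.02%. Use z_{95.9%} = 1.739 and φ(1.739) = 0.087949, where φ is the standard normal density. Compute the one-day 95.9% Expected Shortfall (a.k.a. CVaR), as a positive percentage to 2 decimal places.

2.24%

Tail multiplier: φ(z)/(1−α) = 0.087949 / 0.041 = 2.145.
ES = −(-0.05%) + 1.02% × 2.145 = 2.238%.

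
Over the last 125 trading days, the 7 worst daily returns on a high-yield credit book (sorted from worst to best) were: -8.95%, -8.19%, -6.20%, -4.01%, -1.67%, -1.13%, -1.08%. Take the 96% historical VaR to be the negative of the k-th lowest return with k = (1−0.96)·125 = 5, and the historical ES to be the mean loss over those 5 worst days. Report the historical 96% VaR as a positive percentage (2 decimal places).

1.67%

k = 5; the 5th lowest return is -1.67%, so VaR = 1.67%.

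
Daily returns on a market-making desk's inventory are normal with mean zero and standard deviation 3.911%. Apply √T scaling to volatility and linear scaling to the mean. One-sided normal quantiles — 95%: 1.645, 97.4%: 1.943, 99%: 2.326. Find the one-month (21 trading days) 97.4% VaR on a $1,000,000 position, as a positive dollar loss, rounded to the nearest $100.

$348,200

σ_{21d} = 3.911% × √21 = 17.922%.
VaR = 1.943 × 17.922% = 34.822%.
On $1,000,000: 0.34822 × $1,000,000 = $348,220.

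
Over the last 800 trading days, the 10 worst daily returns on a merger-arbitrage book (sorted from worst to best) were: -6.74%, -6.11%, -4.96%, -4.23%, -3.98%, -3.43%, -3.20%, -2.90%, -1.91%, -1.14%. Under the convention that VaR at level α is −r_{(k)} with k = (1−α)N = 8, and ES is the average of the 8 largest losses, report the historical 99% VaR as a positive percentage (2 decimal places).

k = 8; the 8th lowest return is -2.90%, so VaR = 2.90%.

2.90%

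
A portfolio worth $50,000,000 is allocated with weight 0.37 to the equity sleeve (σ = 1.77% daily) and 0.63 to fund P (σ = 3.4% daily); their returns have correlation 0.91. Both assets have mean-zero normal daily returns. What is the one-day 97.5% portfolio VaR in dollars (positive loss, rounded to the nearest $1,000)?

$2,696,000

σ_p² = 0.37²·1.77² + 0.63²·3.4² + 2·0.91·0.37·0.63·1.77·3.4 = 7.5701 (%²).
σ_p = √7.5701 = 2.751%.
At 97.5%, z = 1.960.
VaR = 1.960 × 2.751% = 5.392%; on $50,000,000 that is $2,696,000.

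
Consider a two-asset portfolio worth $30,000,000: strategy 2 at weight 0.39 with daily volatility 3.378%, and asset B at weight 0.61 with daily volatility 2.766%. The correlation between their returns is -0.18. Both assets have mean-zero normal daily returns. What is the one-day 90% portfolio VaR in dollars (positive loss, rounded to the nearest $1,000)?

$748,000

σ_p² = 0.39²·3.378² + 0.61²·2.766² + 2·-0.18·0.39·0.61·3.378·2.766 = 3.7822 (%²).
σ_p = √3.7822 = 1.945%.
At 90%, z = 1.282.
VaR = 1.282 × 1.945% = 2.493%; on $30,000,000 that is $747,900.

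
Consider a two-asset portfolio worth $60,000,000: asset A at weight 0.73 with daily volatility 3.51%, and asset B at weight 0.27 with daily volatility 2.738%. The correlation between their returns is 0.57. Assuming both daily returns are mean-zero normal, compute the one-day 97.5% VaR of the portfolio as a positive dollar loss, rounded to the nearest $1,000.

$3,581,000

σ_p² = 0.73²·3.51² + 0.27²·2.738² + 2·0.57·0.73·0.27·3.51·2.738 = 9.2713 (%²).
σ_p = √9.2713 = 3.045%.
At 97.5%, z = 1.960.
VaR = 1.960 × 3.045% = 5.968%; on $60,000,000 that is $3,580,800.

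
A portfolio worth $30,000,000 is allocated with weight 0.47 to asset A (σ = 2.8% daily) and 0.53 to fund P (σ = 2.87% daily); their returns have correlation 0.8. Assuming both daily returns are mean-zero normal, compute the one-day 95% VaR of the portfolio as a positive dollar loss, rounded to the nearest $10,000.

σ_p² = 0.47²·2.8² + 0.53²·2.87² + 2·0.8·0.47·0.53·2.8·2.87 = 7.2484 (%²).
σ_p = √7.2484 = 2.692%.
At 95%, z = 1.645.
VaR = 1.645 × 2.692% = 4.428%; on $30,000,000 that is $1,328,400.

$1,330,000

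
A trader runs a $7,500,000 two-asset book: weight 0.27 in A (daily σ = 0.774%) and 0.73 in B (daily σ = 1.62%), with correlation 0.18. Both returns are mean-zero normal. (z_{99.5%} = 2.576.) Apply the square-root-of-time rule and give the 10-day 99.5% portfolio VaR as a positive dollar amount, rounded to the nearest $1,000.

$756,000

σ_p = √(0.27²·0.774² + 0.73²·1.62² + 2·0.18·0.27·0.73·0.774·1.62) = 1.237%.
σ_{10d} = 1.237% × √10 = 3.912%.
VaR = 2.576 × 3.912% = 10.077%; on $7,500,000 that is $755,775.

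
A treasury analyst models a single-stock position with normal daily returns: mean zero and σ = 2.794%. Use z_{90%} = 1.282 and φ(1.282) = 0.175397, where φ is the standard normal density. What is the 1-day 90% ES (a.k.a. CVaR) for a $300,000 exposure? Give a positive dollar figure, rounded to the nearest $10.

Tail multiplier: φ(z)/(1−α) = 0.175397 / 0.1 = 1.754.
ES = 2.794% × 1.754 = 4.901%.
On $300,000: 0.04901 × $300,000 = $14,703.

$14,700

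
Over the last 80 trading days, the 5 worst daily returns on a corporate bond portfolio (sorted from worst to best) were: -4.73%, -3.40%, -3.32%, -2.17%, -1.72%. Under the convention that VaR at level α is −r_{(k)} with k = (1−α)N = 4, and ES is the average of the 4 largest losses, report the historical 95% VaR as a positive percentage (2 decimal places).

2.17%

k = 4; the 4th lowest return is -2.17%, so VaR = 2.17%.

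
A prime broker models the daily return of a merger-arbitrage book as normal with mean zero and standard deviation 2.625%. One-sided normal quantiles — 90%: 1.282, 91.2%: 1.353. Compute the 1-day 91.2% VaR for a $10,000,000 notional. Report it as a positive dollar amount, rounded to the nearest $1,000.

VaR = z·σ = 1.353 × 2.625% = 3.552%.
On $10,000,000: 0.03552 × $10,000,000 = $355,200.

$355,000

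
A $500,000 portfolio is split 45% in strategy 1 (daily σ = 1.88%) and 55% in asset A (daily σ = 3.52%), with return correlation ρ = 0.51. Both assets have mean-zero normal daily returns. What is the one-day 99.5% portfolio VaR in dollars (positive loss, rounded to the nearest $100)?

$31,900

σ_p² = 0.45²·1.88² + 0.55²·3.52² + 2·0.51·0.45·0.55·1.88·3.52 = 6.1344 (%²).
σ_p = √6.1344 = 2.477%.
At 99.5%, z = 2.576.
VaR = 2.576 × 2.477% = 6.381%; on $500,000 that is $31,905.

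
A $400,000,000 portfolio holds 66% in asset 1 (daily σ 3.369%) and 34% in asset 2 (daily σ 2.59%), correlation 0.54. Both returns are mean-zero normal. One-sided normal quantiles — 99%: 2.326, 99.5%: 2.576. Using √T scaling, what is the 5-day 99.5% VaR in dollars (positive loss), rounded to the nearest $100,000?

σ_p = √(0.66²·3.369² + 0.34²·2.59² + 2·0.54·0.66·0.34·3.369·2.59) = 2.799%.
σ_{5d} = 2.799% × √5 = 6.259%.
VaR = 2.576 × 6.259% = 16.123%; on $400,000,000 that is $64,492,000.

$64,500,000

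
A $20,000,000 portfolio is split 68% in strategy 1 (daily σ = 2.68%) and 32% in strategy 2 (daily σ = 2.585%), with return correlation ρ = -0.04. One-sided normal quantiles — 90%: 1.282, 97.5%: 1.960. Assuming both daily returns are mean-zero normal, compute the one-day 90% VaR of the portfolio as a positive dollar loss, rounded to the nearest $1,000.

σ_p² = 0.68²·2.68² + 0.32²·2.585² + 2·-0.04·0.68·0.32·2.68·2.585 = 3.8848 (%²).
σ_p = √3.8848 = 1.971%.
VaR = 1.282 × 1.971% = 2.527%; on $20,000,000 that is $505,400.

$505,000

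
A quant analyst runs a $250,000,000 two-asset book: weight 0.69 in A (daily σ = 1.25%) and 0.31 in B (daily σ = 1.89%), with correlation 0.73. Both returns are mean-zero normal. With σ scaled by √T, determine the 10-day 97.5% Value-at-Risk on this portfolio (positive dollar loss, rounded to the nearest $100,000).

σ_p = √(0.69²·1.25² + 0.31²·1.89² + 2·0.73·0.69·0.31·1.25·1.89) = 1.351%.
σ_{10d} = 1.351% × √10 = 4.272%.
z(97.5%) = 1.960.
VaR = 1.960 × 4.272% = 8.373%; on $250,000,000 that is $20,932,500.

$20,900,000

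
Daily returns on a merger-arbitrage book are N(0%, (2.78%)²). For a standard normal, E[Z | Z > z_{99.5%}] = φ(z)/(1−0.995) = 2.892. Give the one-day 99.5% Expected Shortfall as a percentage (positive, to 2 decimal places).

8.04%

ES = 2.78% × 2.892 = 8.040%.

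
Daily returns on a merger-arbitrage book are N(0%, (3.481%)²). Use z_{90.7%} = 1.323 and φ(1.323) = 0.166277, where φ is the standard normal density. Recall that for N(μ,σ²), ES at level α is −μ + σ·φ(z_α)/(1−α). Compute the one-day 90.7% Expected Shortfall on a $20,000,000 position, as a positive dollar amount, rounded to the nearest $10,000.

$1,240,000

Tail multiplier: φ(z)/(1−α) = 0.166277 / 0.093 = 1.788.
ES = 3.481% × 1.788 = 6.224%.
On $20,000,000: 0.06224 × $20,000,000 = $1,244,800.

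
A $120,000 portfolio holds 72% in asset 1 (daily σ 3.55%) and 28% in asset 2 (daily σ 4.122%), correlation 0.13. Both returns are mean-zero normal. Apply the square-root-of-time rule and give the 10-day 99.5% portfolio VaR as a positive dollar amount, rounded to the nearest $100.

$28,700

σ_p = √(0.72²·3.55² + 0.28²·4.122² + 2·0.13·0.72·0.28·3.55·4.122) = 2.938%.
σ_{10d} = 2.938% × √10 = 9.291%.
z(99.5%) = 2.576.
VaR = 2.576 × 9.291% = 23.934%; on $120,000 that is $28,721.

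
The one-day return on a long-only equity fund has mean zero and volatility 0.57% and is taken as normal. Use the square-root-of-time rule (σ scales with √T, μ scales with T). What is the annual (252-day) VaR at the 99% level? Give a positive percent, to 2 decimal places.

At 99%, z = 2.326.
σ_{252d} = 0.57% × √252 = 9.048%.
VaR = 2.326 × 9.048% = 21.046%.

21.05%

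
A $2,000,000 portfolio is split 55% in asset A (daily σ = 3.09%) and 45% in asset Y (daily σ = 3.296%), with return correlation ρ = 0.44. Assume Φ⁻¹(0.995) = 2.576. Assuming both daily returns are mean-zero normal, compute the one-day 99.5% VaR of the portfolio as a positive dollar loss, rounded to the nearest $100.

σ_p² = 0.55²·3.09² + 0.45²·3.296² + 2·0.44·0.55·0.45·3.09·3.296 = 7.3064 (%²).
σ_p = √7.3064 = 2.703%.
VaR = 2.576 × 2.703% = 6.963%; on $2,000,000 that is $139,260.

$139,300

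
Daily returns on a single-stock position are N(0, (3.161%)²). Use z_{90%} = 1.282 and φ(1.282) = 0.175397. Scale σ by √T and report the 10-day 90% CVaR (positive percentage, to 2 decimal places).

17.53%

σ_{10d} = 3.161% × √10 = 9.996%.
ES multiplier = φ(z)/(1−α) = 0.175397/0.1 = 1.754.
ES = 9.996% × 1.754 = 17.533%.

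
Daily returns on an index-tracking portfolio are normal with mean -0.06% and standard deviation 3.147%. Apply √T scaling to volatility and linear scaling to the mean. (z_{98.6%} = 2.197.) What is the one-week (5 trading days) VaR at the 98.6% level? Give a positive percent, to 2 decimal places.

σ_{5d} = 3.147% × √5 = 7.037%; μ_{5d} = 5 × -0.06% = -0.300%.
VaR = −(-0.300%) + 2.197 × 7.037% = 15.760%.

15.76%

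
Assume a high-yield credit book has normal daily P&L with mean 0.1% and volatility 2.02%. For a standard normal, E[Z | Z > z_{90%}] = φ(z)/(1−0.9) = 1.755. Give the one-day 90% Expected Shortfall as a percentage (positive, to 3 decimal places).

ES = −(0.1%) + 2.02% × 1.755 = 3.445%.

3.445%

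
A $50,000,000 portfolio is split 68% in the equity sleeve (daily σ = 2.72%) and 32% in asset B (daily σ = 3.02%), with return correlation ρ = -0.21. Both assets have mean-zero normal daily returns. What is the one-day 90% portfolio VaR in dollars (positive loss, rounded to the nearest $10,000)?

$1,220,000

σ_p² = 0.68²·2.72² + 0.32²·3.02² + 2·-0.21·0.68·0.32·2.72·3.02 = 3.6042 (%²).
σ_p = √3.6042 = 1.898%.
At 90%, z = 1.282.
VaR = 1.282 × 1.898% = 2.433%; on $50,000,000 that is $1,216,500.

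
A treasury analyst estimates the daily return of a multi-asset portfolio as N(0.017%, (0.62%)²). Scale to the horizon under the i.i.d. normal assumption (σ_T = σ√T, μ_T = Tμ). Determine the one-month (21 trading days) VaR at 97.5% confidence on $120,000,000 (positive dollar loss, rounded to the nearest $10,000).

At 97.5%, z = 1.960.
σ_{21d} = 0.62% × √21 = 2.841%; μ_{21d} = 21 × 0.017% = 0.357%.
VaR = −(0.357%) + 1.960 × 2.841% = 5.211%.
On $120,000,000: 0.05211 × $120,000,000 = $6,253,200.

$6,250,000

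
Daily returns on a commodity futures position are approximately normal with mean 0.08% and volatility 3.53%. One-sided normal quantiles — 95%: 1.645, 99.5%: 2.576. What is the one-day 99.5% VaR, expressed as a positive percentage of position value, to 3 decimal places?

9.013%

VaR = −μ + z·σ = −(0.08%) + 2.576 × 3.53% = 9.013%.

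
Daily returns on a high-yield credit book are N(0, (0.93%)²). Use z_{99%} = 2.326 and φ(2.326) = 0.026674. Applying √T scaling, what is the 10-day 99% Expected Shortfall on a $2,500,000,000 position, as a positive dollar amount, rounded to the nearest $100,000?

σ_{10d} = 0.93% × √10 = 2.941%.
ES multiplier = φ(z)/(1−α) = 0.026674/0.01 = 2.667.
ES = 2.941% × 2.667 = 7.844%; on $2,500,000,000: $196,100,000.

$196,100,000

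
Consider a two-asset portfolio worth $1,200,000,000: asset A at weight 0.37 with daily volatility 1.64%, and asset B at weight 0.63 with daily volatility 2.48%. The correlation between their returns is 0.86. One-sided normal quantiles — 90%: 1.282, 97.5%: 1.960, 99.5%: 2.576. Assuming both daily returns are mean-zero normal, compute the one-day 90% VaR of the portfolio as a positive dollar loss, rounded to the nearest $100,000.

$32,400,000

σ_p² = 0.37²·1.64² + 0.63²·2.48² + 2·0.86·0.37·0.63·1.64·2.48 = 4.4400 (%²).
σ_p = √4.4400 = 2.107%.
VaR = 1.282 × 2.107% = 2.701%; on $1,200,000,000 that is $32,412,000.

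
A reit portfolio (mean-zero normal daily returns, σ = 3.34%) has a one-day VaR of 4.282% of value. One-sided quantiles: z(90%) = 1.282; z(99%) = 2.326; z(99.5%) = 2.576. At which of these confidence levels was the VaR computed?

Implied z = VaR/σ = 4.282 / 3.34 = 1.282.
This matches z(90%) = 1.282.

90%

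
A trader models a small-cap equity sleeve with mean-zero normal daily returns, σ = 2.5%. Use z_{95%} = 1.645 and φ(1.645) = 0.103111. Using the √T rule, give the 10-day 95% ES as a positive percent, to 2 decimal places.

16.30%

σ_{10d} = 2.5% × √10 = 7.906%.
ES multiplier = φ(z)/(1−α) = 0.103111/0.05 = 2.062.
ES = 7.906% × 2.062 = 16.302%.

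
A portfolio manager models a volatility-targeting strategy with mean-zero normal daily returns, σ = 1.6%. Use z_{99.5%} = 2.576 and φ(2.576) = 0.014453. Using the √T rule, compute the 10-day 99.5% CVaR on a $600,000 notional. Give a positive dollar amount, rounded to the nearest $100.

$87,800

σ_{10d} = 1.6% × √10 = 5.060%.
ES multiplier = φ(z)/(1−α) = 0.014453/0.005 = 2.891.
ES = 5.060% × 2.891 = 14.628%; on $600,000: $87,768.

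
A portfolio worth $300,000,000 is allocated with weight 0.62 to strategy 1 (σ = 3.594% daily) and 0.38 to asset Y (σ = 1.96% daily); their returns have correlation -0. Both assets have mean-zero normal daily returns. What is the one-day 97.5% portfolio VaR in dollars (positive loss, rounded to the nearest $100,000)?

σ_p² = 0.62²·3.594² + 0.38²·1.96² + 2·-0·0.62·0.38·3.594·1.96 = 5.5200 (%²).
σ_p = √5.5200 = 2.349%.
At 97.5%, z = 1.960.
VaR = 1.960 × 2.349% = 4.604%; on $300,000,000 that is $13,812,000.

$13,800,000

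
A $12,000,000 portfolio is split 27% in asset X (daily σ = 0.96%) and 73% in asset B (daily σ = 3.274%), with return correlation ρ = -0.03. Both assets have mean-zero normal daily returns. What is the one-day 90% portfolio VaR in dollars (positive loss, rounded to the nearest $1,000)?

$369,000

σ_p² = 0.27²·0.96² + 0.73²·3.274² + 2·-0.03·0.27·0.73·0.96·3.274 = 5.7422 (%²).
σ_p = √5.7422 = 2.396%.
At 90%, z = 1.282.
VaR = 1.282 × 2.396% = 3.072%; on $12,000,000 that is $368,640.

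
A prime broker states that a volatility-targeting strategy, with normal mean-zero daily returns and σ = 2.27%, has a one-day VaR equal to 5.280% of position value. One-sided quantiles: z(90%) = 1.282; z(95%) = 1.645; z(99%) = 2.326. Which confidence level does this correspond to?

99%

Implied z = VaR/σ = 5.280 / 2.27 = 2.326.
This matches z(99%) = 2.326.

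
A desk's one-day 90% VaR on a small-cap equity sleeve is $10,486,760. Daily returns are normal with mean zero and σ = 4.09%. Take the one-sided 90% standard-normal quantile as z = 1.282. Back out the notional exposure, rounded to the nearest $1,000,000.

$200,000,000

VaR as a fraction of value: z·σ = 1.282 × 4.09% = 5.24338%.
Position = $10,486,760 / 0.0524338 = $200,000,000.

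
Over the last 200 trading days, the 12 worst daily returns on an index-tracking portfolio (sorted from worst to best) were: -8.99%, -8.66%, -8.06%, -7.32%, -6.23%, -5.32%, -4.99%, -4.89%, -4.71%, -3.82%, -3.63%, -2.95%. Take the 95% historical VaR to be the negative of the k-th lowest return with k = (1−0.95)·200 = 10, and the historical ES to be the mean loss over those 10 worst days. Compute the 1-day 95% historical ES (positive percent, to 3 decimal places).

The 10 worst returns sum to -62.99%.
ES = −(-62.99%) / 10 = 6.299%.

6.299%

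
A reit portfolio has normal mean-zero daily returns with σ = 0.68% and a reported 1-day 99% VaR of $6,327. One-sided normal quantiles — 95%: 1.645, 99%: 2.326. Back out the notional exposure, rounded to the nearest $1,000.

$400,000

VaR as a fraction of value: z·σ = 2.326 × 0.68% = 1.58168%.
Position = $6,327 / 0.0158168 = $400,018.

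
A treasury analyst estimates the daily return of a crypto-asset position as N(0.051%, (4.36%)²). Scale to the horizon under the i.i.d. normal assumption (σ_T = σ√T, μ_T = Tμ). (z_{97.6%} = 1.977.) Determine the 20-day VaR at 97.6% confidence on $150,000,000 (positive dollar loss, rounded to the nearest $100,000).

σ_{20d} = 4.36% × √20 = 19.499%; μ_{20d} = 20 × 0.051% = 1.020%.
VaR = −(1.020%) + 1.977 × 19.499% = 37.530%.
On $150,000,000: 0.37530 × $150,000,000 = $56,295,000.

$56,300,000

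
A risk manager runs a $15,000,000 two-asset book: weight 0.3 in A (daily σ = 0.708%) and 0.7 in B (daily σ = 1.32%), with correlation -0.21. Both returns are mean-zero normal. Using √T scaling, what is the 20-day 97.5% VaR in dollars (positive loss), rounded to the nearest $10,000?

σ_p = √(0.3²·0.708² + 0.7²·1.32² + 2·-0.21·0.3·0.7·0.708·1.32) = 0.904%.
σ_{20d} = 0.904% × √20 = 4.043%.
z(97.5%) = 1.960.
VaR = 1.960 × 4.043% = 7.924%; on $15,000,000 that is $1,188,600.

$1,190,000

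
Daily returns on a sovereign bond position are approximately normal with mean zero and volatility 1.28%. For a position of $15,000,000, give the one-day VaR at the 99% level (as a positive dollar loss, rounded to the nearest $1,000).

At 99% one-sided, z = 2.326.
VaR = z·σ = 2.326 × 1.28% = 2.977%.
On $15,000,000: 0.02977 × $15,000,000 = $446,550.

$447,000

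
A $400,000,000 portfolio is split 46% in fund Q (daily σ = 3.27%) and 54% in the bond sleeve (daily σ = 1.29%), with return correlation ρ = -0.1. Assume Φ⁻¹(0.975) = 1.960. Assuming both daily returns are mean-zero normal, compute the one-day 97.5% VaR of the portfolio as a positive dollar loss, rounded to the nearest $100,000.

$12,500,000

σ_p² = 0.46²·3.27² + 0.54²·1.29² + 2·-0.1·0.46·0.54·3.27·1.29 = 2.5383 (%²).
σ_p = √2.5383 = 1.593%.
VaR = 1.960 × 1.593% = 3.122%; on $400,000,000 that is $12,488,000.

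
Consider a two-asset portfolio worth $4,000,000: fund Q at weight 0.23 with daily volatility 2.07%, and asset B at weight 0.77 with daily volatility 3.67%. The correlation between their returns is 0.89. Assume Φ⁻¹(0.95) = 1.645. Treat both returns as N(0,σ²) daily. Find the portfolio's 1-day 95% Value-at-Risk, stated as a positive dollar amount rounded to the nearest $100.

$214,300

σ_p² = 0.23²·2.07² + 0.77²·3.67² + 2·0.89·0.23·0.77·2.07·3.67 = 10.6072 (%²).
σ_p = √10.6072 = 3.257%.
VaR = 1.645 × 3.257% = 5.358%; on $4,000,000 that is $214,320.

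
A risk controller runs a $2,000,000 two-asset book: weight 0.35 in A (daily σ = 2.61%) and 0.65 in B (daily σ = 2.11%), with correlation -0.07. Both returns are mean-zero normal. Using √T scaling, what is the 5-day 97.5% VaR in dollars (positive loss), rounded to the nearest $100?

σ_p = √(0.35²·2.61² + 0.65²·2.11² + 2·-0.07·0.35·0.65·2.61·2.11) = 1.594%.
σ_{5d} = 1.594% × √5 = 3.564%.
z(97.5%) = 1.960.
VaR = 1.960 × 3.564% = 6.985%; on $2,000,000 that is $139,700.

$139,700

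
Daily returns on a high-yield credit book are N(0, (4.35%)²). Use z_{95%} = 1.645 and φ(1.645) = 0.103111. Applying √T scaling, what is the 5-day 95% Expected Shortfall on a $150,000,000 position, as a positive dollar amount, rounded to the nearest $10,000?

$30,090,000

σ_{5d} = 4.35% × √5 = 9.727%.
ES multiplier = φ(z)/(1−α) = 0.103111/0.05 = 2.062.
ES = 9.727% × 2.062 = 20.057%; on $150,000,000: $30,085,500.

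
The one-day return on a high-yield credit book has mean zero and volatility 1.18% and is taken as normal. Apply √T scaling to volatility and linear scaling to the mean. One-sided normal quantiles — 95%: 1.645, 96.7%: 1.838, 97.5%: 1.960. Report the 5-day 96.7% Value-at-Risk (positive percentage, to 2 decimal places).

σ_{5d} = 1.18% × √5 = 2.639%.
VaR = 1.838 × 2.639% = 4.850%.

4.85%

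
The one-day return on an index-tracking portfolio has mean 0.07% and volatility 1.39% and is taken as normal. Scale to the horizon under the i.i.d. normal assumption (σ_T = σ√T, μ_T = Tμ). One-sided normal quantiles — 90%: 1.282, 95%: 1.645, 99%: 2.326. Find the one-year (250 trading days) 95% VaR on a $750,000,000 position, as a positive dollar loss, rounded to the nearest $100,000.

σ_{250d} = 1.39% × √250 = 21.978%; μ_{250d} = 250 × 0.07% = 17.500%.
VaR = −(17.500%) + 1.645 × 21.978% = 18.654%.
On $750,000,000: 0.18654 × $750,000,000 = $139,905,000.

$139,900,000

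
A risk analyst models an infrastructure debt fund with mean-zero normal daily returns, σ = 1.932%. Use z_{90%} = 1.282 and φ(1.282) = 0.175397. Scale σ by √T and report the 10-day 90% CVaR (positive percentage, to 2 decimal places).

σ_{10d} = 1.932% × √10 = 6.110%.
ES multiplier = φ(z)/(1−α) = 0.175397/0.1 = 1.754.
ES = 6.110% × 1.754 = 10.717%.

10.72%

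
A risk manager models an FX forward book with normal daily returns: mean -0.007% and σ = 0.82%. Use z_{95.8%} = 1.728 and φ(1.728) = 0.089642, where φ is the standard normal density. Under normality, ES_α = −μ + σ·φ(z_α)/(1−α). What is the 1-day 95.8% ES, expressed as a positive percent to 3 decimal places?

1.757%

Tail multiplier: φ(z)/(1−α) = 0.089642 / 0.042 = 2.134.
ES = −(-0.007%) + 0.82% × 2.134 = 1.757%.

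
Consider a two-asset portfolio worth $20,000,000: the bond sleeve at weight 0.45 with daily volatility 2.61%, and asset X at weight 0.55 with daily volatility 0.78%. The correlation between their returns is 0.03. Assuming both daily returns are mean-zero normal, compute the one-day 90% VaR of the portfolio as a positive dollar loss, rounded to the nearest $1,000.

$324,000

σ_p² = 0.45²·2.61² + 0.55²·0.78² + 2·0.03·0.45·0.55·2.61·0.78 = 1.5937 (%²).
σ_p = √1.5937 = 1.262%.
At 90%, z = 1.282.
VaR = 1.282 × 1.262% = 1.618%; on $20,000,000 that is $323,600.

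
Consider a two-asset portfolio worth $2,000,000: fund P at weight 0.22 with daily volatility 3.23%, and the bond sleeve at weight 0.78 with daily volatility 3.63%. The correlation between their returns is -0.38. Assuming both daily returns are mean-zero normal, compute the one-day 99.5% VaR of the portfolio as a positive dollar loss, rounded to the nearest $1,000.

$136,000

σ_p² = 0.22²·3.23² + 0.78²·3.63² + 2·-0.38·0.22·0.78·3.23·3.63 = 6.9927 (%²).
σ_p = √6.9927 = 2.644%.
At 99.5%, z = 2.576.
VaR = 2.576 × 2.644% = 6.811%; on $2,000,000 that is $136,220.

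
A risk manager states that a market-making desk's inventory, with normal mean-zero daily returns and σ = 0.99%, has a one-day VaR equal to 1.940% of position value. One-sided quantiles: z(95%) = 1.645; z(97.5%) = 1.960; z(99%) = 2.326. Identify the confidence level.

Implied z = VaR/σ = 1.940 / 0.99 = 1.960.
This matches z(97.5%) = 1.960.

97.5%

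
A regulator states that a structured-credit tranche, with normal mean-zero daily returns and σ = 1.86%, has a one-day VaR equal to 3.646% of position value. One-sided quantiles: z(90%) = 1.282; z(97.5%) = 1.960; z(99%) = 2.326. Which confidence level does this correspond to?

97.5%

Implied z = VaR/σ = 3.646 / 1.86 = 1.960.
This matches z(97.5%) = 1.960.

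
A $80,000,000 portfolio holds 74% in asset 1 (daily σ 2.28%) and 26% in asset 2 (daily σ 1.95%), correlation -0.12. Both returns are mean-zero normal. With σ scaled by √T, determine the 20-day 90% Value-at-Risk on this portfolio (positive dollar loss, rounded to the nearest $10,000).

$7,810,000

σ_p = √(0.74²·2.28² + 0.26²·1.95² + 2·-0.12·0.74·0.26·2.28·1.95) = 1.702%.
σ_{20d} = 1.702% × √20 = 7.612%.
z(90%) = 1.282.
VaR = 1.282 × 7.612% = 9.759%; on $80,000,000 that is $7,807,200.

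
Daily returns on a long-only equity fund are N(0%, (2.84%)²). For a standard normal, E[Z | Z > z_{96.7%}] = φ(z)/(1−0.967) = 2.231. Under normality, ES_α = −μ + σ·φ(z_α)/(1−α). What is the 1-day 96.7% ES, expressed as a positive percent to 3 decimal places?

ES = 2.84% × 2.231 = 6.336%.

6.336%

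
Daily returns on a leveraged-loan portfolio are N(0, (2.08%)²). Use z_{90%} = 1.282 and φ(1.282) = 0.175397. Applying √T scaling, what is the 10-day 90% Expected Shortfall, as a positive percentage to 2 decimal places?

11.54%

σ_{10d} = 2.08% × √10 = 6.578%.
ES multiplier = φ(z)/(1−α) = 0.175397/0.1 = 1.754.
ES = 6.578% × 1.754 = 11.538%.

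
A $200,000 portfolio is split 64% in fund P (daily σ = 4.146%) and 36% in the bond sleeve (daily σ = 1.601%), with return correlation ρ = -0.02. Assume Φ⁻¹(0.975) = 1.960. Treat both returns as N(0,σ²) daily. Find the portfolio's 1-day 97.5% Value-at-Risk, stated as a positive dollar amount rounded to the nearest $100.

σ_p² = 0.64²·4.146² + 0.36²·1.601² + 2·-0.02·0.64·0.36·4.146·1.601 = 7.3118 (%²).
σ_p = √7.3118 = 2.704%.
VaR = 1.960 × 2.704% = 5.300%; on $200,000 that is $10,600.

$10,600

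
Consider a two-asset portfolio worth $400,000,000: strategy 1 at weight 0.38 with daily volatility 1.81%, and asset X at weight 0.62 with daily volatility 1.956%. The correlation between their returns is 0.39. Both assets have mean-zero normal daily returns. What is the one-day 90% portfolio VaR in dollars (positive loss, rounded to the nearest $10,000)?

$8,260,000

σ_p² = 0.38²·1.81² + 0.62²·1.956² + 2·0.39·0.38·0.62·1.81·1.956 = 2.5944 (%²).
σ_p = √2.5944 = 1.611%.
At 90%, z = 1.282.
VaR = 1.282 × 1.611% = 2.065%; on $400,000,000 that is $8,260,000.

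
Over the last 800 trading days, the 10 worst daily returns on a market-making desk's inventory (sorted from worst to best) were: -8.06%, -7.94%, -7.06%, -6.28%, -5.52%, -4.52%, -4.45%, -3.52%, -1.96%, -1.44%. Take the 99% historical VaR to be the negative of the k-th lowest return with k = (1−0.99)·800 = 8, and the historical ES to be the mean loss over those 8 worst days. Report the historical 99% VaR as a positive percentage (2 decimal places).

3.52%

k = 8; the 8th lowest return is -3.52%, so VaR = 3.52%.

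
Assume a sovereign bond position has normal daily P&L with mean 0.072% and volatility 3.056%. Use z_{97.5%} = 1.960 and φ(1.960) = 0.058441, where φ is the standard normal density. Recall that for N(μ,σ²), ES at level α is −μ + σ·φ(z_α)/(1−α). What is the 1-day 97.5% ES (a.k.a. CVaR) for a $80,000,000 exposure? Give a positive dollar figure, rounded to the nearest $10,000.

$5,660,000

Tail multiplier: φ(z)/(1−α) = 0.058441 / 0.025 = 2.338.
ES = −(0.072%) + 3.056% × 2.338 = 7.073%.
On $80,000,000: 0.07073 × $80,000,000 = $5,658,400.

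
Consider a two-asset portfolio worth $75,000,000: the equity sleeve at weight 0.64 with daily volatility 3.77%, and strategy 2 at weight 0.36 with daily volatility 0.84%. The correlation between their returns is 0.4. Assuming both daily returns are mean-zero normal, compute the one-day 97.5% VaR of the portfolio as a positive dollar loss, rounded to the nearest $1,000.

σ_p² = 0.64²·3.77² + 0.36²·0.84² + 2·0.4·0.64·0.36·3.77·0.84 = 6.4968 (%²).
σ_p = √6.4968 = 2.549%.
At 97.5%, z = 1.960.
VaR = 1.960 × 2.549% = 4.996%; on $75,000,000 that is $3,747,000.

$3,747,000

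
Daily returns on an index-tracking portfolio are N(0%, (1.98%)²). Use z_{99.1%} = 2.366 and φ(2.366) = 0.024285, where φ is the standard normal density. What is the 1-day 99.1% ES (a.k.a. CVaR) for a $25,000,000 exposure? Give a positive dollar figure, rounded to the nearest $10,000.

Tail multiplier: φ(z)/(1−α) = 0.024285 / 0.009 = 2.698.
ES = 1.98% × 2.698 = 5.342%.
On $25,000,000: 0.05342 × $25,000,000 = $1,335,500.

$1,340,000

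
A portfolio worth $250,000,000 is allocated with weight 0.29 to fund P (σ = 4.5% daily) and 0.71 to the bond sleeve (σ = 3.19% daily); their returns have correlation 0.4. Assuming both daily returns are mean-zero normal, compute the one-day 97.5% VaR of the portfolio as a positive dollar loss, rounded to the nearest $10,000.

σ_p² = 0.29²·4.5² + 0.71²·3.19² + 2·0.4·0.29·0.71·4.5·3.19 = 9.1974 (%²).
σ_p = √9.1974 = 3.033%.
At 97.5%, z = 1.960.
VaR = 1.960 × 3.033% = 5.945%; on $250,000,000 that is $14,862,500.

$14,860,000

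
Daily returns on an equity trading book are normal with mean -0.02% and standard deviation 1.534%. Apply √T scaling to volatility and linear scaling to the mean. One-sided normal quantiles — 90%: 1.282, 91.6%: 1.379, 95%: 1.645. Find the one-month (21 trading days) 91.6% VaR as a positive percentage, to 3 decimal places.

σ_{21d} = 1.534% × √21 = 7.030%; μ_{21d} = 21 × -0.02% = -0.420%.
VaR = −(-0.420%) + 1.379 × 7.030% = 10.114%.

10.114%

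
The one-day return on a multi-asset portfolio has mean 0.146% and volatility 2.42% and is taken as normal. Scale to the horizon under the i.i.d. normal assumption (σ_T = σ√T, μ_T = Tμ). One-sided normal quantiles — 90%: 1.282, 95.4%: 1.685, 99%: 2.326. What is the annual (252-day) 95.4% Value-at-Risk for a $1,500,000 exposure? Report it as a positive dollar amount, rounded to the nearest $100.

$419,100

σ_{252d} = 2.42% × √252 = 38.416%; μ_{252d} = 252 × 0.146% = 36.792%.
VaR = −(36.792%) + 1.685 × 38.416% = 27.939%.
On $1,500,000: 0.27939 × $1,500,000 = $419,085.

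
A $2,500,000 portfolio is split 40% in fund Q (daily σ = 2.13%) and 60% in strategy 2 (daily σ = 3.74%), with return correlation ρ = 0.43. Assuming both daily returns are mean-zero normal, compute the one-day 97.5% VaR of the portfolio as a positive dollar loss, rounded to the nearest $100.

σ_p² = 0.4²·2.13² + 0.6²·3.74² + 2·0.43·0.4·0.6·2.13·3.74 = 7.4057 (%²).
σ_p = √7.4057 = 2.721%.
At 97.5%, z = 1.960.
VaR = 1.960 × 2.721% = 5.333%; on $2,500,000 that is $133,325.

$133,300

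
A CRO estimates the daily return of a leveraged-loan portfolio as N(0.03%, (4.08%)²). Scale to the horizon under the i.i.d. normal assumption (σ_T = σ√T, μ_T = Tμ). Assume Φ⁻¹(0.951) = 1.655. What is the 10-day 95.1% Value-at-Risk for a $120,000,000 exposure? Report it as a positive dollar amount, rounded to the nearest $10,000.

σ_{10d} = 4.08% × √10 = 12.902%; μ_{10d} = 10 × 0.03% = 0.300%.
VaR = −(0.300%) + 1.655 × 12.902% = 21.053%.
On $120,000,000: 0.21053 × $120,000,000 = $25,263,600.

$25,260,000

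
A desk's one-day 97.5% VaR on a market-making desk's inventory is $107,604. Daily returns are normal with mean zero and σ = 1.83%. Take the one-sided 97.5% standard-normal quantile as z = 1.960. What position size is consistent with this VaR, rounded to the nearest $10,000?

VaR as a fraction of value: z·σ = 1.960 × 1.83% = 3.5868%.
Position = $107,604 / 0.035868 = $3,000,000.

$3,000,000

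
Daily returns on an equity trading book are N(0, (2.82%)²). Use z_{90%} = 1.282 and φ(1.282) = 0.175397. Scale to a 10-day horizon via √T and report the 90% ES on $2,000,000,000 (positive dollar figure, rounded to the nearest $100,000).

σ_{10d} = 2.82% × √10 = 8.918%.
ES multiplier = φ(z)/(1−α) = 0.175397/0.1 = 1.754.
ES = 8.918% × 1.754 = 15.642%; on $2,000,000,000: $312,840,000.

$312,800,000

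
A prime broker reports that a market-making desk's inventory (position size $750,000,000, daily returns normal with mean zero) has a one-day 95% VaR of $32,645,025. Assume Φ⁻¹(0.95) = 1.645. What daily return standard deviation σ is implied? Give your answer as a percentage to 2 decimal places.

2.65%

VaR as a fraction: $32,645,025 / $750,000,000 = 4.353%.
σ = VaR / z = 4.353% / 1.645 = 2.646%.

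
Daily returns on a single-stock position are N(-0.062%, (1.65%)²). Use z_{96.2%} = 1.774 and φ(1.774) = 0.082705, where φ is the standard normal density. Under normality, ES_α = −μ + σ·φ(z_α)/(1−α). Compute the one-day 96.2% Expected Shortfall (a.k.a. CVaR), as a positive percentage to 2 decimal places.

Tail multiplier: φ(z)/(1−α) = 0.082705 / 0.038 = 2.176.
ES = −(-0.062%) + 1.65% × 2.176 = 3.652%.

3.65%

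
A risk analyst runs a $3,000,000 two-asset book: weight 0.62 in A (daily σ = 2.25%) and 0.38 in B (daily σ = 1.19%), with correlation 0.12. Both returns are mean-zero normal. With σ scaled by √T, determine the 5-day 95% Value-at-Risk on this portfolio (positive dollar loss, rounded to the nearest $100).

σ_p = √(0.62²·2.25² + 0.38²·1.19² + 2·0.12·0.62·0.38·2.25·1.19) = 1.517%.
σ_{5d} = 1.517% × √5 = 3.392%.
z(95%) = 1.645.
VaR = 1.645 × 3.392% = 5.580%; on $3,000,000 that is $167,400.

$167,400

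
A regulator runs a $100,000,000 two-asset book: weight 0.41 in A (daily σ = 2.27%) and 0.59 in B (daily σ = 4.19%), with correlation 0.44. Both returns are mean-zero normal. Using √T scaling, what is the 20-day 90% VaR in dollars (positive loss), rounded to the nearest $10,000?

σ_p = √(0.41²·2.27² + 0.59²·4.19² + 2·0.44·0.41·0.59·2.27·4.19) = 3.000%.
σ_{20d} = 3.000% × √20 = 13.416%.
z(90%) = 1.282.
VaR = 1.282 × 13.416% = 17.199%; on $100,000,000 that is $17,199,000.

$17,200,000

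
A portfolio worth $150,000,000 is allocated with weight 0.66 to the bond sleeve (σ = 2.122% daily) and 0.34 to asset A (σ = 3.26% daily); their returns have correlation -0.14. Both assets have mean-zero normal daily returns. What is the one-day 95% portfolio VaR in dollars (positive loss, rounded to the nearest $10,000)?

σ_p² = 0.66²·2.122² + 0.34²·3.26² + 2·-0.14·0.66·0.34·2.122·3.26 = 2.7554 (%²).
σ_p = √2.7554 = 1.660%.
At 95%, z = 1.645.
VaR = 1.645 × 1.660% = 2.731%; on $150,000,000 that is $4,096,500.

$4,100,000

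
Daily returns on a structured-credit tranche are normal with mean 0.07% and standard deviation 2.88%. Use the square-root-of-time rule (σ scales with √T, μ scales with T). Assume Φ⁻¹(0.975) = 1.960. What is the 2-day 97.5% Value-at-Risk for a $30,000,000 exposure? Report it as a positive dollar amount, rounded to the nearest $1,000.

σ_{2d} = 2.88% × √2 = 4.073%; μ_{2d} = 2 × 0.07% = 0.140%.
VaR = −(0.140%) + 1.960 × 4.073% = 7.843%.
On $30,000,000: 0.07843 × $30,000,000 = $2,352,900.

$2,353,000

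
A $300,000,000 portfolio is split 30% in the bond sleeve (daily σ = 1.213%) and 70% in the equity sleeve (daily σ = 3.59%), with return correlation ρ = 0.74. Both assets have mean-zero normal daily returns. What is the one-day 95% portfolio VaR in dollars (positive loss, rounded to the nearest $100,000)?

σ_p² = 0.3²·1.213² + 0.7²·3.59² + 2·0.74·0.3·0.7·1.213·3.59 = 7.8010 (%²).
σ_p = √7.8010 = 2.793%.
At 95%, z = 1.645.
VaR = 1.645 × 2.793% = 4.594%; on $300,000,000 that is $13,782,000.

$13,800,000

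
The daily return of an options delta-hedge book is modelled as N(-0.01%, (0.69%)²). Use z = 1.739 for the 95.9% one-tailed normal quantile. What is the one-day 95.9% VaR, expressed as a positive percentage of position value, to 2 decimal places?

1.21%

VaR = −μ + z·σ = −(-0.01%) + 1.739 × 0.69% = 1.210%.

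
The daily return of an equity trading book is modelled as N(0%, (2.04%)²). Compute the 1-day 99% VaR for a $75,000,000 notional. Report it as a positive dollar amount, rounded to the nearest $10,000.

$3,560,000

At 99% one-sided, z = 2.326.
VaR = z·σ = 2.326 × 2.04% = 4.745%.
On $75,000,000: 0.04745 × $75,000,000 = $3,558,750.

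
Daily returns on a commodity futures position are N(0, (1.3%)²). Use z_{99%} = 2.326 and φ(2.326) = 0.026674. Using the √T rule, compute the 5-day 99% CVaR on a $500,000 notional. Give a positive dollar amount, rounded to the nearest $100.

σ_{5d} = 1.3% × √5 = 2.907%.
ES multiplier = φ(z)/(1−α) = 0.026674/0.01 = 2.667.
ES = 2.907% × 2.667 = 7.753%; on $500,000: $38,765.

$38,800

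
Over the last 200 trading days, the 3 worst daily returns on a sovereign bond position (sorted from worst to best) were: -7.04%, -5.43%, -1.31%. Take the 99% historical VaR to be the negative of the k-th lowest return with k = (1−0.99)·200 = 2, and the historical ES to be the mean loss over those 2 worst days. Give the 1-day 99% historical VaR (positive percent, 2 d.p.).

k = 2; the 2nd lowest return is -5.43%, so VaR = 5.43%.

5.43%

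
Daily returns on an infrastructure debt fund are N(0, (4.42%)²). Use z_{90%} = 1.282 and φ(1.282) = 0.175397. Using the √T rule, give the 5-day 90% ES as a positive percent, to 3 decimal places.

σ_{5d} = 4.42% × √5 = 9.883%.
ES multiplier = φ(z)/(1−α) = 0.175397/0.1 = 1.754.
ES = 9.883% × 1.754 = 17.335%.

17.335%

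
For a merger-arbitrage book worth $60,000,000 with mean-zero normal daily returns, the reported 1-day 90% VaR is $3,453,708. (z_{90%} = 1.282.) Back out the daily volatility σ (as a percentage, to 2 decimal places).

4.49%

VaR as a fraction: $3,453,708 / $60,000,000 = 5.756%.
σ = VaR / z = 5.756% / 1.282 = 4.490%.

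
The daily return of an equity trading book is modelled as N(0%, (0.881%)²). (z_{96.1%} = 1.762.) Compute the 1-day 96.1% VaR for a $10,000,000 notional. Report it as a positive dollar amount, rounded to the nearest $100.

$155,200

VaR = z·σ = 1.762 × 0.881% = 1.552%.
On $10,000,000: 0.01552 × $10,000,000 = $155,200.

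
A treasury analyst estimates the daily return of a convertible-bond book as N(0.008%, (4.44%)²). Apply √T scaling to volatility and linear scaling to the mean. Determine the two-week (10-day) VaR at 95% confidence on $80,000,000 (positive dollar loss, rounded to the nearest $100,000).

At 95%, z = 1.645.
σ_{10d} = 4.44% × √10 = 14.041%; μ_{10d} = 10 × 0.008% = 0.080%.
VaR = −(0.080%) + 1.645 × 14.041% = 23.017%.
On $80,000,000: 0.23017 × $80,000,000 = $18,413,600.

$18,400,000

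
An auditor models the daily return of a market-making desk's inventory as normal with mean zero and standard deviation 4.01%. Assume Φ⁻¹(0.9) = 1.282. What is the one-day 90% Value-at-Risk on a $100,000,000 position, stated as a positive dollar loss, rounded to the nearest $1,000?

$5,141,000

VaR = z·σ = 1.282 × 4.01% = 5.141%.
On $100,000,000: 0.05141 × $100,000,000 = $5,141,000.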